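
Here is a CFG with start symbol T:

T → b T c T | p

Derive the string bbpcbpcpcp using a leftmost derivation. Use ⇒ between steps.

T⇒bTcT⇒bbTcTcT⇒bbpcTcT⇒bbpcbTcTcT⇒bbpcbpcTcT⇒bbpcbpcpcT⇒bbpcbpcpcp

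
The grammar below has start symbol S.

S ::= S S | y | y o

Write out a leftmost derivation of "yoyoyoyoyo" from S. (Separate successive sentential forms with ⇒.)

S ⇒ SS ⇒ SSS ⇒ SSSS ⇒ SSSSS ⇒ yoSSSS ⇒ yoyoSSS ⇒ yoyoyoSS ⇒ yoyoyoyoS ⇒ yoyoyoyoyo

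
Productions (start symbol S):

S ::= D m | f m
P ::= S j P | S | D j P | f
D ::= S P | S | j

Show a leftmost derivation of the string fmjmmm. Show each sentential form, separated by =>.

S=>Dm=>Sm=>Dmm=>SPmm=>fmPmm=>fmSmm=>fmDmmm=>fmjmmm

S => Dm   [S ::= D m]
Dm => Sm   [D ::= S]
Sm => Dmm   [S ::= D m]
Dmm => SPmm   [D ::= S P]
SPmm => fmPmm   [S ::= f m]
fmPmm => fmSmm   [P ::= S]
fmSmm => fmDmmm   [S ::= D m]
fmDmmm => fmjmmm   [D ::= j]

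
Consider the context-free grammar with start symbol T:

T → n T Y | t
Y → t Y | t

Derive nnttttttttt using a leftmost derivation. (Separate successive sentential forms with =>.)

T=>nTY=>nnTYY=>nntYY=>nnttYY=>nntttYY=>nnttttYY=>nntttttYY=>nnttttttYY=>nntttttttY=>nnttttttttY=>nnttttttttt

T => nTY   [T → n T Y]
nTY => nnTYY   [T → n T Y]
nnTYY => nntYY   [T → t]
nntYY => nnttYY   [Y → t Y]
nnttYY => nntttYY   [Y → t Y]
nntttYY => nnttttYY   [Y → t Y]
nnttttYY => nntttttYY   [Y → t Y]
nntttttYY => nnttttttYY   [Y → t Y]
nnttttttYY => nntttttttY   [Y → t]
nntttttttY => nnttttttttY   [Y → t Y]
nnttttttttY => nnttttttttt   [Y → t]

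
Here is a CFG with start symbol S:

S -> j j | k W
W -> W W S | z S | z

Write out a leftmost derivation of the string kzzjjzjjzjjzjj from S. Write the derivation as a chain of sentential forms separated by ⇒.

S ⇒ kW   [S -> k W]
kW ⇒ kWWS   [W -> W W S]
kWWS ⇒ kWWSWS   [W -> W W S]
kWWSWS ⇒ kWWSWSWS   [W -> W W S]
kWWSWSWS ⇒ kWWSWSWSWS   [W -> W W S]
kWWSWSWSWS ⇒ kzWSWSWSWS   [W -> z]
kzWSWSWSWS ⇒ kzzSWSWSWS   [W -> z]
kzzSWSWSWS ⇒ kzzjjWSWSWS   [S -> j j]
kzzjjWSWSWS ⇒ kzzjjzSWSWS   [W -> z]
kzzjjzSWSWS ⇒ kzzjjzjjWSWS   [S -> j j]
kzzjjzjjWSWS ⇒ kzzjjzjjzSWS   [W -> z]
kzzjjzjjzSWS ⇒ kzzjjzjjzjjWS   [S -> j j]
kzzjjzjjzjjWS ⇒ kzzjjzjjzjjzS   [W -> z]
kzzjjzjjzjjzS ⇒ kzzjjzjjzjjzjj   [S -> j j]

S ⇒ kW ⇒ kWWS ⇒ kWWSWS ⇒ kWWSWSWS ⇒ kWWSWSWSWS ⇒ kzWSWSWSWS ⇒ kzzSWSWSWS ⇒ kzzjjWSWSWS ⇒ kzzjjzSWSWS ⇒ kzzjjzjjWSWS ⇒ kzzjjzjjzSWS ⇒ kzzjjzjjzjjWS ⇒ kzzjjzjjzjjzS ⇒ kzzjjzjjzjjzjj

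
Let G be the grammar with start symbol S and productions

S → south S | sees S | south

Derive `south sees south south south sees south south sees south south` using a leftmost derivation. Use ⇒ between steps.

S ⇒ south S ⇒ south sees S ⇒ south sees south S ⇒ south sees south south S ⇒ south sees south south south S ⇒ south sees south south south sees S ⇒ south sees south south south sees south S ⇒ south sees south south south sees south south S ⇒ south sees south south south sees south south sees S ⇒ south sees south south south sees south south sees south S ⇒ south sees south south south sees south south sees south south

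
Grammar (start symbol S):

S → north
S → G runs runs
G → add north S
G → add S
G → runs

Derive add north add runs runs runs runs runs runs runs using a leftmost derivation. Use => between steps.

S => G runs runs => add north S runs runs => add north G runs runs runs runs => add north add S runs runs runs runs => add north add G runs runs runs runs runs runs => add north add runs runs runs runs runs runs runs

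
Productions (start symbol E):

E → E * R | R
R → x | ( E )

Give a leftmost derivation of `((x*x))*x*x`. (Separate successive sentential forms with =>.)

E => E*R   [E → E * R]
E*R => E*R*R   [E → E * R]
E*R*R => R*R*R   [E → R]
R*R*R => (E)*R*R   [R → ( E )]
(E)*R*R => (R)*R*R   [E → R]
(R)*R*R => ((E))*R*R   [R → ( E )]
((E))*R*R => ((E*R))*R*R   [E → E * R]
((E*R))*R*R => ((R*R))*R*R   [E → R]
((R*R))*R*R => ((x*R))*R*R   [R → x]
((x*R))*R*R => ((x*x))*R*R   [R → x]
((x*x))*R*R => ((x*x))*x*R   [R → x]
((x*x))*x*R => ((x*x))*x*x   [R → x]

E => E*R => E*R*R => R*R*R => (E)*R*R => (R)*R*R => ((E))*R*R => ((E*R))*R*R => ((R*R))*R*R => ((x*R))*R*R => ((x*x))*R*R => ((x*x))*x*R => ((x*x))*x*x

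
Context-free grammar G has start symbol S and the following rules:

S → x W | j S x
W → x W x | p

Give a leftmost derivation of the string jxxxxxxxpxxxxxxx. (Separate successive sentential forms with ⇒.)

S⇒jSx⇒jxWx⇒jxxWxx⇒jxxxWxxx⇒jxxxxWxxxx⇒jxxxxxWxxxxx⇒jxxxxxxWxxxxxx⇒jxxxxxxxWxxxxxxx⇒jxxxxxxxpxxxxxxx

S ⇒ jSx   [S → j S x]
jSx ⇒ jxWx   [S → x W]
jxWx ⇒ jxxWxx   [W → x W x]
jxxWxx ⇒ jxxxWxxx   [W → x W x]
jxxxWxxx ⇒ jxxxxWxxxx   [W → x W x]
jxxxxWxxxx ⇒ jxxxxxWxxxxx   [W → x W x]
jxxxxxWxxxxx ⇒ jxxxxxxWxxxxxx   [W → x W x]
jxxxxxxWxxxxxx ⇒ jxxxxxxxWxxxxxxx   [W → x W x]
jxxxxxxxWxxxxxxx ⇒ jxxxxxxxpxxxxxxx   [W → p]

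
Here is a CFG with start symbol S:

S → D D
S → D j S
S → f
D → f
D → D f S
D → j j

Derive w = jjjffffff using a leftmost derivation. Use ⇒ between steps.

S ⇒ DjS   [S → D j S]
DjS ⇒ jjjS   [D → j j]
jjjS ⇒ jjjDD   [S → D D]
jjjDD ⇒ jjjDfSD   [D → D f S]
jjjDfSD ⇒ jjjDfSfSD   [D → D f S]
jjjDfSfSD ⇒ jjjffSfSD   [D → f]
jjjffSfSD ⇒ jjjffffSD   [S → f]
jjjffffSD ⇒ jjjfffffD   [S → f]
jjjfffffD ⇒ jjjffffff   [D → f]

S ⇒ DjS ⇒ jjjS ⇒ jjjDD ⇒ jjjDfSD ⇒ jjjDfSfSD ⇒ jjjffSfSD ⇒ jjjffffSD ⇒ jjjfffffD ⇒ jjjffffff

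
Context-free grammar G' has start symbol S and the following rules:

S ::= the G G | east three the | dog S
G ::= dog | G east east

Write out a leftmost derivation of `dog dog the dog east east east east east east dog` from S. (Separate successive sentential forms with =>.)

S => dog S   [S ::= dog S]
dog S => dog dog S   [S ::= dog S]
dog dog S => dog dog the G G   [S ::= the G G]
dog dog the G G => dog dog the G east east G   [G ::= G east east]
dog dog the G east east G => dog dog the G east east east east G   [G ::= G east east]
dog dog the G east east east east G => dog dog the G east east east east east east G   [G ::= G east east]
dog dog the G east east east east east east G => dog dog the dog east east east east east east G   [G ::= dog]
dog dog the dog east east east east east east G => dog dog the dog east east east east east east dog   [G ::= dog]

S => dog S => dog dog S => dog dog the G G => dog dog the G east east G => dog dog the G east east east east G => dog dog the G east east east east east east G => dog dog the dog east east east east east east G => dog dog the dog east east east east east east dog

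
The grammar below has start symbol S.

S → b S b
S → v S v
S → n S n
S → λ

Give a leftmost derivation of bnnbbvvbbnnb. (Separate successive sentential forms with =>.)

S=>bSb=>bnSnb=>bnnSnnb=>bnnbSbnnb=>bnnbbSbbnnb=>bnnbbvSvbbnnb=>bnnbbvvbbnnb

S => bSb   [S → b S b]
bSb => bnSnb   [S → n S n]
bnSnb => bnnSnnb   [S → n S n]
bnnSnnb => bnnbSbnnb   [S → b S b]
bnnbSbnnb => bnnbbSbbnnb   [S → b S b]
bnnbbSbbnnb => bnnbbvSvbbnnb   [S → v S v]
bnnbbvSvbbnnb => bnnbbvvbbnnb   [S → λ]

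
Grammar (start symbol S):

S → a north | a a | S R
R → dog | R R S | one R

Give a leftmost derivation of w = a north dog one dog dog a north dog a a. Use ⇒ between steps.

S ⇒ S R   [S → S R]
S R ⇒ S R R   [S → S R]
S R R ⇒ a north R R   [S → a north]
a north R R ⇒ a north dog R   [R → dog]
a north dog R ⇒ a north dog R R S   [R → R R S]
a north dog R R S ⇒ a north dog R R S R S   [R → R R S]
a north dog R R S R S ⇒ a north dog one R R S R S   [R → one R]
a north dog one R R S R S ⇒ a north dog one dog R S R S   [R → dog]
a north dog one dog R S R S ⇒ a north dog one dog dog S R S   [R → dog]
a north dog one dog dog S R S ⇒ a north dog one dog dog a north R S   [S → a north]
a north dog one dog dog a north R S ⇒ a north dog one dog dog a north dog S   [R → dog]
a north dog one dog dog a north dog S ⇒ a north dog one dog dog a north dog a a   [S → a a]

S ⇒ S R ⇒ S R R ⇒ a north R R ⇒ a north dog R ⇒ a north dog R R S ⇒ a north dog R R S R S ⇒ a north dog one R R S R S ⇒ a north dog one dog R S R S ⇒ a north dog one dog dog S R S ⇒ a north dog one dog dog a north R S ⇒ a north dog one dog dog a north dog S ⇒ a north dog one dog dog a north dog a a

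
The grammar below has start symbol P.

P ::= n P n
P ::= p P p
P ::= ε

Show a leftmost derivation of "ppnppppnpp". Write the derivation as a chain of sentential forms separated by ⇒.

P⇒pPp⇒ppPpp⇒ppnPnpp⇒ppnpPpnpp⇒ppnppPppnpp⇒ppnppppnpp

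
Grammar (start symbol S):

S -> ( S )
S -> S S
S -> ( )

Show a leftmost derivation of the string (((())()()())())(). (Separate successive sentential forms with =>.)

S => SS   [S -> S S]
SS => (S)S   [S -> ( S )]
(S)S => (SS)S   [S -> S S]
(SS)S => ((S)S)S   [S -> ( S )]
((S)S)S => ((SS)S)S   [S -> S S]
((SS)S)S => ((SSS)S)S   [S -> S S]
((SSS)S)S => (((S)SS)S)S   [S -> ( S )]
(((S)SS)S)S => (((())SS)S)S   [S -> ( )]
(((())SS)S)S => (((())SSS)S)S   [S -> S S]
(((())SSS)S)S => (((())()SS)S)S   [S -> ( )]
(((())()SS)S)S => (((())()()S)S)S   [S -> ( )]
(((())()()S)S)S => (((())()()())S)S   [S -> ( )]
(((())()()())S)S => (((())()()())())S   [S -> ( )]
(((())()()())())S => (((())()()())())()   [S -> ( )]

S=>SS=>(S)S=>(SS)S=>((S)S)S=>((SS)S)S=>((SSS)S)S=>(((S)SS)S)S=>(((())SS)S)S=>(((())SSS)S)S=>(((())()SS)S)S=>(((())()()S)S)S=>(((())()()())S)S=>(((())()()())())S=>(((())()()())())()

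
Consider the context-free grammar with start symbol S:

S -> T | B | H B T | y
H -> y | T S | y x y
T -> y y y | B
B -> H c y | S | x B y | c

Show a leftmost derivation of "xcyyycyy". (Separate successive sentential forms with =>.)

S => B => xBy => xHcyy => xTScyy => xBScyy => xcScyy => xcTcyy => xcyyycyy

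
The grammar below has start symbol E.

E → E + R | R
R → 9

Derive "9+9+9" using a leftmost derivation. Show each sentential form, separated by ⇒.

E ⇒ E+R   [E → E + R]
E+R ⇒ E+R+R   [E → E + R]
E+R+R ⇒ R+R+R   [E → R]
R+R+R ⇒ 9+R+R   [R → 9]
9+R+R ⇒ 9+9+R   [R → 9]
9+9+R ⇒ 9+9+9   [R → 9]

E⇒E+R⇒E+R+R⇒R+R+R⇒9+R+R⇒9+9+R⇒9+9+9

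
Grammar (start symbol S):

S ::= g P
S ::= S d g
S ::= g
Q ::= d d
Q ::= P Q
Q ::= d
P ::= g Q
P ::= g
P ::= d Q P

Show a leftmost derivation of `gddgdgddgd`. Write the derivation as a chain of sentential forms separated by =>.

S => gP => gdQP => gddP => gddgQ => gddgPQ => gddgdQPQ => gddgdPQPQ => gddgdgQQPQ => gddgdgdQPQ => gddgdgddPQ => gddgdgddgQ => gddgdgddgd

S => gP   [S ::= g P]
gP => gdQP   [P ::= d Q P]
gdQP => gddP   [Q ::= d]
gddP => gddgQ   [P ::= g Q]
gddgQ => gddgPQ   [Q ::= P Q]
gddgPQ => gddgdQPQ   [P ::= d Q P]
gddgdQPQ => gddgdPQPQ   [Q ::= P Q]
gddgdPQPQ => gddgdgQQPQ   [P ::= g Q]
gddgdgQQPQ => gddgdgdQPQ   [Q ::= d]
gddgdgdQPQ => gddgdgddPQ   [Q ::= d]
gddgdgddPQ => gddgdgddgQ   [P ::= g]
gddgdgddgQ => gddgdgddgd   [Q ::= d]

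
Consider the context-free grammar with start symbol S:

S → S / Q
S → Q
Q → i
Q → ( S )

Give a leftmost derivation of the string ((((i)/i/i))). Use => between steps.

S => Q   [S → Q]
Q => (S)   [Q → ( S )]
(S) => (Q)   [S → Q]
(Q) => ((S))   [Q → ( S )]
((S)) => ((Q))   [S → Q]
((Q)) => (((S)))   [Q → ( S )]
(((S))) => (((S/Q)))   [S → S / Q]
(((S/Q))) => (((S/Q/Q)))   [S → S / Q]
(((S/Q/Q))) => (((Q/Q/Q)))   [S → Q]
(((Q/Q/Q))) => ((((S)/Q/Q)))   [Q → ( S )]
((((S)/Q/Q))) => ((((Q)/Q/Q)))   [S → Q]
((((Q)/Q/Q))) => ((((i)/Q/Q)))   [Q → i]
((((i)/Q/Q))) => ((((i)/i/Q)))   [Q → i]
((((i)/i/Q))) => ((((i)/i/i)))   [Q → i]

S=>Q=>(S)=>(Q)=>((S))=>((Q))=>(((S)))=>(((S/Q)))=>(((S/Q/Q)))=>(((Q/Q/Q)))=>((((S)/Q/Q)))=>((((Q)/Q/Q)))=>((((i)/Q/Q)))=>((((i)/i/Q)))=>((((i)/i/i)))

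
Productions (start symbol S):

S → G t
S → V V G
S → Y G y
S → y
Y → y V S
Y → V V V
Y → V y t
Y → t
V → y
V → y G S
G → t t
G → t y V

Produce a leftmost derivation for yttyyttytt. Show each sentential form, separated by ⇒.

S⇒VVG⇒yGSVG⇒yttSVG⇒yttVVGVG⇒yttyVGVG⇒yttyyGVG⇒yttyyttVG⇒yttyyttyG⇒yttyyttytt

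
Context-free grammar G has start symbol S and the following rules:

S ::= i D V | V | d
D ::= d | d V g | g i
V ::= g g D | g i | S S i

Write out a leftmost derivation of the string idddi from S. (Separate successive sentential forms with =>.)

S => iDV   [S ::= i D V]
iDV => idV   [D ::= d]
idV => idSSi   [V ::= S S i]
idSSi => iddSi   [S ::= d]
iddSi => idddi   [S ::= d]

S => iDV => idV => idSSi => iddSi => idddi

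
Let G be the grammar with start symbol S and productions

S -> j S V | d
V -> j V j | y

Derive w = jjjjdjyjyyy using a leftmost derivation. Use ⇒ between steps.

S ⇒ jSV   [S -> j S V]
jSV ⇒ jjSVV   [S -> j S V]
jjSVV ⇒ jjjSVVV   [S -> j S V]
jjjSVVV ⇒ jjjjSVVVV   [S -> j S V]
jjjjSVVVV ⇒ jjjjdVVVV   [S -> d]
jjjjdVVVV ⇒ jjjjdjVjVVV   [V -> j V j]
jjjjdjVjVVV ⇒ jjjjdjyjVVV   [V -> y]
jjjjdjyjVVV ⇒ jjjjdjyjyVV   [V -> y]
jjjjdjyjyVV ⇒ jjjjdjyjyyV   [V -> y]
jjjjdjyjyyV ⇒ jjjjdjyjyyy   [V -> y]

S ⇒ jSV ⇒ jjSVV ⇒ jjjSVVV ⇒ jjjjSVVVV ⇒ jjjjdVVVV ⇒ jjjjdjVjVVV ⇒ jjjjdjyjVVV ⇒ jjjjdjyjyVV ⇒ jjjjdjyjyyV ⇒ jjjjdjyjyyy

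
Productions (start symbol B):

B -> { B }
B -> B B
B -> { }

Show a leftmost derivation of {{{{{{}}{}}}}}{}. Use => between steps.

B => BB   [B -> B B]
BB => {B}B   [B -> { B }]
{B}B => {{B}}B   [B -> { B }]
{{B}}B => {{{B}}}B   [B -> { B }]
{{{B}}}B => {{{{B}}}}B   [B -> { B }]
{{{{B}}}}B => {{{{BB}}}}B   [B -> B B]
{{{{BB}}}}B => {{{{{B}B}}}}B   [B -> { B }]
{{{{{B}B}}}}B => {{{{{{}}B}}}}B   [B -> { }]
{{{{{{}}B}}}}B => {{{{{{}}{}}}}}B   [B -> { }]
{{{{{{}}{}}}}}B => {{{{{{}}{}}}}}{}   [B -> { }]

B=>BB=>{B}B=>{{B}}B=>{{{B}}}B=>{{{{B}}}}B=>{{{{BB}}}}B=>{{{{{B}B}}}}B=>{{{{{{}}B}}}}B=>{{{{{{}}{}}}}}B=>{{{{{{}}{}}}}}{}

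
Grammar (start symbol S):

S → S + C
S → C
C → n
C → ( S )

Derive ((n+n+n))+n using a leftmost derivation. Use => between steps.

S => S+C   [S → S + C]
S+C => C+C   [S → C]
C+C => (S)+C   [C → ( S )]
(S)+C => (C)+C   [S → C]
(C)+C => ((S))+C   [C → ( S )]
((S))+C => ((S+C))+C   [S → S + C]
((S+C))+C => ((S+C+C))+C   [S → S + C]
((S+C+C))+C => ((C+C+C))+C   [S → C]
((C+C+C))+C => ((n+C+C))+C   [C → n]
((n+C+C))+C => ((n+n+C))+C   [C → n]
((n+n+C))+C => ((n+n+n))+C   [C → n]
((n+n+n))+C => ((n+n+n))+n   [C → n]

S=>S+C=>C+C=>(S)+C=>(C)+C=>((S))+C=>((S+C))+C=>((S+C+C))+C=>((C+C+C))+C=>((n+C+C))+C=>((n+n+C))+C=>((n+n+n))+C=>((n+n+n))+n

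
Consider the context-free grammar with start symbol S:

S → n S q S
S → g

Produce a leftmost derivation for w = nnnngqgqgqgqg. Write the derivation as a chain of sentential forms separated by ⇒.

S ⇒ nSqS ⇒ nnSqSqS ⇒ nnnSqSqSqS ⇒ nnnnSqSqSqSqS ⇒ nnnngqSqSqSqS ⇒ nnnngqgqSqSqS ⇒ nnnngqgqgqSqS ⇒ nnnngqgqgqgqS ⇒ nnnngqgqgqgqg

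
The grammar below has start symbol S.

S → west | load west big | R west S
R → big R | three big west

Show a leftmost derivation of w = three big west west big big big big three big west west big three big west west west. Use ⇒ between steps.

S ⇒ R west S ⇒ three big west west S ⇒ three big west west R west S ⇒ three big west west big R west S ⇒ three big west west big big R west S ⇒ three big west west big big big R west S ⇒ three big west west big big big big R west S ⇒ three big west west big big big big three big west west S ⇒ three big west west big big big big three big west west R west S ⇒ three big west west big big big big three big west west big R west S ⇒ three big west west big big big big three big west west big three big west west S ⇒ three big west west big big big big three big west west big three big west west west

S ⇒ R west S   [S → R west S]
R west S ⇒ three big west west S   [R → three big west]
three big west west S ⇒ three big west west R west S   [S → R west S]
three big west west R west S ⇒ three big west west big R west S   [R → big R]
three big west west big R west S ⇒ three big west west big big R west S   [R → big R]
three big west west big big R west S ⇒ three big west west big big big R west S   [R → big R]
three big west west big big big R west S ⇒ three big west west big big big big R west S   [R → big R]
three big west west big big big big R west S ⇒ three big west west big big big big three big west west S   [R → three big west]
three big west west big big big big three big west west S ⇒ three big west west big big big big three big west west R west S   [S → R west S]
three big west west big big big big three big west west R west S ⇒ three big west west big big big big three big west west big R west S   [R → big R]
three big west west big big big big three big west west big R west S ⇒ three big west west big big big big three big west west big three big west west S   [R → three big west]
three big west west big big big big three big west west big three big west west S ⇒ three big west west big big big big three big west west big three big west west west   [S → west]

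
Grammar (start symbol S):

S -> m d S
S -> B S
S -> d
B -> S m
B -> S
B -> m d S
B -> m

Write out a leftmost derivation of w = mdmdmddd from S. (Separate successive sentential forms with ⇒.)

S ⇒ BS   [S -> B S]
BS ⇒ SS   [B -> S]
SS ⇒ mdSS   [S -> m d S]
mdSS ⇒ mdmdSS   [S -> m d S]
mdmdSS ⇒ mdmdmdSS   [S -> m d S]
mdmdmdSS ⇒ mdmdmddS   [S -> d]
mdmdmddS ⇒ mdmdmddd   [S -> d]

S ⇒ BS ⇒ SS ⇒ mdSS ⇒ mdmdSS ⇒ mdmdmdSS ⇒ mdmdmddS ⇒ mdmdmddd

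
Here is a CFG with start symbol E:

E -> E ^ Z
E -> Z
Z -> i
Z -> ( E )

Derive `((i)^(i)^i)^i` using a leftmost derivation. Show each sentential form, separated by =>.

E => E^Z => Z^Z => (E)^Z => (E^Z)^Z => (E^Z^Z)^Z => (Z^Z^Z)^Z => ((E)^Z^Z)^Z => ((Z)^Z^Z)^Z => ((i)^Z^Z)^Z => ((i)^(E)^Z)^Z => ((i)^(Z)^Z)^Z => ((i)^(i)^Z)^Z => ((i)^(i)^i)^Z => ((i)^(i)^i)^i

E => E^Z   [E -> E ^ Z]
E^Z => Z^Z   [E -> Z]
Z^Z => (E)^Z   [Z -> ( E )]
(E)^Z => (E^Z)^Z   [E -> E ^ Z]
(E^Z)^Z => (E^Z^Z)^Z   [E -> E ^ Z]
(E^Z^Z)^Z => (Z^Z^Z)^Z   [E -> Z]
(Z^Z^Z)^Z => ((E)^Z^Z)^Z   [Z -> ( E )]
((E)^Z^Z)^Z => ((Z)^Z^Z)^Z   [E -> Z]
((Z)^Z^Z)^Z => ((i)^Z^Z)^Z   [Z -> i]
((i)^Z^Z)^Z => ((i)^(E)^Z)^Z   [Z -> ( E )]
((i)^(E)^Z)^Z => ((i)^(Z)^Z)^Z   [E -> Z]
((i)^(Z)^Z)^Z => ((i)^(i)^Z)^Z   [Z -> i]
((i)^(i)^Z)^Z => ((i)^(i)^i)^Z   [Z -> i]
((i)^(i)^i)^Z => ((i)^(i)^i)^i   [Z -> i]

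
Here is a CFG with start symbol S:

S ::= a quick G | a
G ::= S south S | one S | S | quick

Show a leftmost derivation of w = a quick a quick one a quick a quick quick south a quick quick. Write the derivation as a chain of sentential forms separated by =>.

S => a quick G => a quick S south S => a quick a quick G south S => a quick a quick one S south S => a quick a quick one a quick G south S => a quick a quick one a quick S south S => a quick a quick one a quick a quick G south S => a quick a quick one a quick a quick quick south S => a quick a quick one a quick a quick quick south a quick G => a quick a quick one a quick a quick quick south a quick quick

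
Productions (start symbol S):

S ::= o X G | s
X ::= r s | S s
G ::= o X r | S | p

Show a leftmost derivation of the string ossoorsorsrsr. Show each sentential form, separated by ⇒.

S ⇒ oXG ⇒ oSsG ⇒ ossG ⇒ ossoXr ⇒ ossoSsr ⇒ ossooXGsr ⇒ ossoorsGsr ⇒ ossoorsoXrsr ⇒ ossoorsorsrsr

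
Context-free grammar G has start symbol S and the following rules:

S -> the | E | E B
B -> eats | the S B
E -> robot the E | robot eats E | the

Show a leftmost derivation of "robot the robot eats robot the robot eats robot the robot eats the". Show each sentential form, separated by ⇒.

S ⇒ E   [S -> E]
E ⇒ robot the E   [E -> robot the E]
robot the E ⇒ robot the robot eats E   [E -> robot eats E]
robot the robot eats E ⇒ robot the robot eats robot the E   [E -> robot the E]
robot the robot eats robot the E ⇒ robot the robot eats robot the robot eats E   [E -> robot eats E]
robot the robot eats robot the robot eats E ⇒ robot the robot eats robot the robot eats robot the E   [E -> robot the E]
robot the robot eats robot the robot eats robot the E ⇒ robot the robot eats robot the robot eats robot the robot eats E   [E -> robot eats E]
robot the robot eats robot the robot eats robot the robot eats E ⇒ robot the robot eats robot the robot eats robot the robot eats the   [E -> the]

S ⇒ E ⇒ robot the E ⇒ robot the robot eats E ⇒ robot the robot eats robot the E ⇒ robot the robot eats robot the robot eats E ⇒ robot the robot eats robot the robot eats robot the E ⇒ robot the robot eats robot the robot eats robot the robot eats E ⇒ robot the robot eats robot the robot eats robot the robot eats the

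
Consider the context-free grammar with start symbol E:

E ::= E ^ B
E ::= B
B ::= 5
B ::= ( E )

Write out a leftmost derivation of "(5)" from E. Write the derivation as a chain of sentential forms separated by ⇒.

E ⇒ B ⇒ (E) ⇒ (B) ⇒ (5)

E ⇒ B   [E ::= B]
B ⇒ (E)   [B ::= ( E )]
(E) ⇒ (B)   [E ::= B]
(B) ⇒ (5)   [B ::= 5]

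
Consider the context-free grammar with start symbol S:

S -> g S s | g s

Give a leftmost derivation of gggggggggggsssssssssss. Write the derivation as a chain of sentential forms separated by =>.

S=>gSs=>ggSss=>gggSsss=>ggggSssss=>gggggSsssss=>ggggggSssssss=>gggggggSsssssss=>ggggggggSssssssss=>gggggggggSsssssssss=>ggggggggggSssssssssss=>gggggggggggsssssssssss

S => gSs   [S -> g S s]
gSs => ggSss   [S -> g S s]
ggSss => gggSsss   [S -> g S s]
gggSsss => ggggSssss   [S -> g S s]
ggggSssss => gggggSsssss   [S -> g S s]
gggggSsssss => ggggggSssssss   [S -> g S s]
ggggggSssssss => gggggggSsssssss   [S -> g S s]
gggggggSsssssss => ggggggggSssssssss   [S -> g S s]
ggggggggSssssssss => gggggggggSsssssssss   [S -> g S s]
gggggggggSsssssssss => ggggggggggSssssssssss   [S -> g S s]
ggggggggggSssssssssss => gggggggggggsssssssssss   [S -> g s]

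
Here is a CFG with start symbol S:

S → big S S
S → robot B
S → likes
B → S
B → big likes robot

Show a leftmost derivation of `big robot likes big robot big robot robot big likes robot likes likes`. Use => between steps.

S => big S S => big robot B S => big robot S S => big robot likes S => big robot likes big S S => big robot likes big robot B S => big robot likes big robot S S => big robot likes big robot big S S S => big robot likes big robot big robot B S S => big robot likes big robot big robot S S S => big robot likes big robot big robot robot B S S => big robot likes big robot big robot robot big likes robot S S => big robot likes big robot big robot robot big likes robot likes S => big robot likes big robot big robot robot big likes robot likes likes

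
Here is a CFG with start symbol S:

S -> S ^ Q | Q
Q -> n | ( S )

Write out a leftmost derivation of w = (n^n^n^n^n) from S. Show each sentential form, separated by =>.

S => Q => (S) => (S^Q) => (S^Q^Q) => (S^Q^Q^Q) => (S^Q^Q^Q^Q) => (Q^Q^Q^Q^Q) => (n^Q^Q^Q^Q) => (n^n^Q^Q^Q) => (n^n^n^Q^Q) => (n^n^n^n^Q) => (n^n^n^n^n)

S => Q   [S -> Q]
Q => (S)   [Q -> ( S )]
(S) => (S^Q)   [S -> S ^ Q]
(S^Q) => (S^Q^Q)   [S -> S ^ Q]
(S^Q^Q) => (S^Q^Q^Q)   [S -> S ^ Q]
(S^Q^Q^Q) => (S^Q^Q^Q^Q)   [S -> S ^ Q]
(S^Q^Q^Q^Q) => (Q^Q^Q^Q^Q)   [S -> Q]
(Q^Q^Q^Q^Q) => (n^Q^Q^Q^Q)   [Q -> n]
(n^Q^Q^Q^Q) => (n^n^Q^Q^Q)   [Q -> n]
(n^n^Q^Q^Q) => (n^n^n^Q^Q)   [Q -> n]
(n^n^n^Q^Q) => (n^n^n^n^Q)   [Q -> n]
(n^n^n^n^Q) => (n^n^n^n^n)   [Q -> n]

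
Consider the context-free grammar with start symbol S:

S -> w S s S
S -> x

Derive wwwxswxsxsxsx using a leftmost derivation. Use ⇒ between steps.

S ⇒ wSsS   [S -> w S s S]
wSsS ⇒ wwSsSsS   [S -> w S s S]
wwSsSsS ⇒ wwwSsSsSsS   [S -> w S s S]
wwwSsSsSsS ⇒ wwwxsSsSsS   [S -> x]
wwwxsSsSsS ⇒ wwwxswSsSsSsS   [S -> w S s S]
wwwxswSsSsSsS ⇒ wwwxswxsSsSsS   [S -> x]
wwwxswxsSsSsS ⇒ wwwxswxsxsSsS   [S -> x]
wwwxswxsxsSsS ⇒ wwwxswxsxsxsS   [S -> x]
wwwxswxsxsxsS ⇒ wwwxswxsxsxsx   [S -> x]

S ⇒ wSsS ⇒ wwSsSsS ⇒ wwwSsSsSsS ⇒ wwwxsSsSsS ⇒ wwwxswSsSsSsS ⇒ wwwxswxsSsSsS ⇒ wwwxswxsxsSsS ⇒ wwwxswxsxsxsS ⇒ wwwxswxsxsxsx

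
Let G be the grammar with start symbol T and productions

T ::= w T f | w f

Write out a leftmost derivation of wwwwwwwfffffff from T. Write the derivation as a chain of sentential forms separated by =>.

T=>wTf=>wwTff=>wwwTfff=>wwwwTffff=>wwwwwTfffff=>wwwwwwTffffff=>wwwwwwwfffffff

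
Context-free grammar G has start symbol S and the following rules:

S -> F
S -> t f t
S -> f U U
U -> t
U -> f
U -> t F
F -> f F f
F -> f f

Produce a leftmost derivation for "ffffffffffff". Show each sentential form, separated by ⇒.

S ⇒ F ⇒ fFf ⇒ ffFff ⇒ fffFfff ⇒ ffffFffff ⇒ fffffFfffff ⇒ ffffffffffff

S ⇒ F   [S -> F]
F ⇒ fFf   [F -> f F f]
fFf ⇒ ffFff   [F -> f F f]
ffFff ⇒ fffFfff   [F -> f F f]
fffFfff ⇒ ffffFffff   [F -> f F f]
ffffFffff ⇒ fffffFfffff   [F -> f F f]
fffffFfffff ⇒ ffffffffffff   [F -> f f]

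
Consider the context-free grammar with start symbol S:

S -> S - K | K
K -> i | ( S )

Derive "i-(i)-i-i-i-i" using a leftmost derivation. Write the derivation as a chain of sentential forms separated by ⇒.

S ⇒ S-K   [S -> S - K]
S-K ⇒ S-K-K   [S -> S - K]
S-K-K ⇒ S-K-K-K   [S -> S - K]
S-K-K-K ⇒ S-K-K-K-K   [S -> S - K]
S-K-K-K-K ⇒ S-K-K-K-K-K   [S -> S - K]
S-K-K-K-K-K ⇒ K-K-K-K-K-K   [S -> K]
K-K-K-K-K-K ⇒ i-K-K-K-K-K   [K -> i]
i-K-K-K-K-K ⇒ i-(S)-K-K-K-K   [K -> ( S )]
i-(S)-K-K-K-K ⇒ i-(K)-K-K-K-K   [S -> K]
i-(K)-K-K-K-K ⇒ i-(i)-K-K-K-K   [K -> i]
i-(i)-K-K-K-K ⇒ i-(i)-i-K-K-K   [K -> i]
i-(i)-i-K-K-K ⇒ i-(i)-i-i-K-K   [K -> i]
i-(i)-i-i-K-K ⇒ i-(i)-i-i-i-K   [K -> i]
i-(i)-i-i-i-K ⇒ i-(i)-i-i-i-i   [K -> i]

S ⇒ S-K ⇒ S-K-K ⇒ S-K-K-K ⇒ S-K-K-K-K ⇒ S-K-K-K-K-K ⇒ K-K-K-K-K-K ⇒ i-K-K-K-K-K ⇒ i-(S)-K-K-K-K ⇒ i-(K)-K-K-K-K ⇒ i-(i)-K-K-K-K ⇒ i-(i)-i-K-K-K ⇒ i-(i)-i-i-K-K ⇒ i-(i)-i-i-i-K ⇒ i-(i)-i-i-i-i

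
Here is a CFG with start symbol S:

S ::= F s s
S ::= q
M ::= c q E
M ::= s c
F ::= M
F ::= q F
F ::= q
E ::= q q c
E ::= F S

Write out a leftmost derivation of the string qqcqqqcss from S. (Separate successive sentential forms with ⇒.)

S ⇒ Fss ⇒ qFss ⇒ qqFss ⇒ qqMss ⇒ qqcqEss ⇒ qqcqqqcss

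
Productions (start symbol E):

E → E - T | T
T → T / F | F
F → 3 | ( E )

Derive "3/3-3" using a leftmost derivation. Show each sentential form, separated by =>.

E => E-T   [E → E - T]
E-T => T-T   [E → T]
T-T => T/F-T   [T → T / F]
T/F-T => F/F-T   [T → F]
F/F-T => 3/F-T   [F → 3]
3/F-T => 3/3-T   [F → 3]
3/3-T => 3/3-F   [T → F]
3/3-F => 3/3-3   [F → 3]

E=>E-T=>T-T=>T/F-T=>F/F-T=>3/F-T=>3/3-T=>3/3-F=>3/3-3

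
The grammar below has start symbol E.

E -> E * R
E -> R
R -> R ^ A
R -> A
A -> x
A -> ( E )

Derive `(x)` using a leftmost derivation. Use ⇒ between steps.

E ⇒ R   [E -> R]
R ⇒ A   [R -> A]
A ⇒ (E)   [A -> ( E )]
(E) ⇒ (R)   [E -> R]
(R) ⇒ (A)   [R -> A]
(A) ⇒ (x)   [A -> x]

E ⇒ R ⇒ A ⇒ (E) ⇒ (R) ⇒ (A) ⇒ (x)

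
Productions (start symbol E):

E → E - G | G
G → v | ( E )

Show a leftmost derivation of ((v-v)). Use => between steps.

E => G   [E → G]
G => (E)   [G → ( E )]
(E) => (G)   [E → G]
(G) => ((E))   [G → ( E )]
((E)) => ((E-G))   [E → E - G]
((E-G)) => ((G-G))   [E → G]
((G-G)) => ((v-G))   [G → v]
((v-G)) => ((v-v))   [G → v]

E => G => (E) => (G) => ((E)) => ((E-G)) => ((G-G)) => ((v-G)) => ((v-v))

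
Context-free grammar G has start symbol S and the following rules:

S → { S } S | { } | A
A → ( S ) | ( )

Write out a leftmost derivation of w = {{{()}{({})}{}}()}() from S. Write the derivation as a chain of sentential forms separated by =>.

S=>{S}S=>{{S}S}S=>{{{S}S}S}S=>{{{A}S}S}S=>{{{()}S}S}S=>{{{()}{S}S}S}S=>{{{()}{A}S}S}S=>{{{()}{(S)}S}S}S=>{{{()}{({})}S}S}S=>{{{()}{({})}{}}S}S=>{{{()}{({})}{}}A}S=>{{{()}{({})}{}}()}S=>{{{()}{({})}{}}()}A=>{{{()}{({})}{}}()}()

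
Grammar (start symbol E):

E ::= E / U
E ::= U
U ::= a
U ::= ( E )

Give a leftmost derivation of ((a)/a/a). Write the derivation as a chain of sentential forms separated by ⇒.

E ⇒ U   [E ::= U]
U ⇒ (E)   [U ::= ( E )]
(E) ⇒ (E/U)   [E ::= E / U]
(E/U) ⇒ (E/U/U)   [E ::= E / U]
(E/U/U) ⇒ (U/U/U)   [E ::= U]
(U/U/U) ⇒ ((E)/U/U)   [U ::= ( E )]
((E)/U/U) ⇒ ((U)/U/U)   [E ::= U]
((U)/U/U) ⇒ ((a)/U/U)   [U ::= a]
((a)/U/U) ⇒ ((a)/a/U)   [U ::= a]
((a)/a/U) ⇒ ((a)/a/a)   [U ::= a]

E⇒U⇒(E)⇒(E/U)⇒(E/U/U)⇒(U/U/U)⇒((E)/U/U)⇒((U)/U/U)⇒((a)/U/U)⇒((a)/a/U)⇒((a)/a/a)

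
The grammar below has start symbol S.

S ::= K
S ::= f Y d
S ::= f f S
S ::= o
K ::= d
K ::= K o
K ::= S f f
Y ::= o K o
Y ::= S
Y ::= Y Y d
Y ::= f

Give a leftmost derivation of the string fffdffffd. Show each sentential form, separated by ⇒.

S ⇒ ffS ⇒ fffYd ⇒ fffSd ⇒ fffKd ⇒ fffSffd ⇒ fffKffd ⇒ fffSffffd ⇒ fffKffffd ⇒ fffdffffd

S ⇒ ffS   [S ::= f f S]
ffS ⇒ fffYd   [S ::= f Y d]
fffYd ⇒ fffSd   [Y ::= S]
fffSd ⇒ fffKd   [S ::= K]
fffKd ⇒ fffSffd   [K ::= S f f]
fffSffd ⇒ fffKffd   [S ::= K]
fffKffd ⇒ fffSffffd   [K ::= S f f]
fffSffffd ⇒ fffKffffd   [S ::= K]
fffKffffd ⇒ fffdffffd   [K ::= d]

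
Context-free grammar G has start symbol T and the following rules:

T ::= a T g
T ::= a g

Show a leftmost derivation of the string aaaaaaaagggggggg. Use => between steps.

T => aTg   [T ::= a T g]
aTg => aaTgg   [T ::= a T g]
aaTgg => aaaTggg   [T ::= a T g]
aaaTggg => aaaaTgggg   [T ::= a T g]
aaaaTgggg => aaaaaTggggg   [T ::= a T g]
aaaaaTggggg => aaaaaaTgggggg   [T ::= a T g]
aaaaaaTgggggg => aaaaaaaTggggggg   [T ::= a T g]
aaaaaaaTggggggg => aaaaaaaagggggggg   [T ::= a g]

T => aTg => aaTgg => aaaTggg => aaaaTgggg => aaaaaTggggg => aaaaaaTgggggg => aaaaaaaTggggggg => aaaaaaaagggggggg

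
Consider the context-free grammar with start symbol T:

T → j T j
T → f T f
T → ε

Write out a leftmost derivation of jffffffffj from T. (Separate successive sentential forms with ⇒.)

T ⇒ jTj ⇒ jfTfj ⇒ jffTffj ⇒ jfffTfffj ⇒ jffffTffffj ⇒ jffffffffj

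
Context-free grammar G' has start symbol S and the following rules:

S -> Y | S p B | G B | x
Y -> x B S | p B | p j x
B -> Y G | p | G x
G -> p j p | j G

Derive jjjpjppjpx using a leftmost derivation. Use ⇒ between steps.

S ⇒ GB ⇒ jGB ⇒ jjGB ⇒ jjjGB ⇒ jjjpjpB ⇒ jjjpjpGx ⇒ jjjpjppjpx

S ⇒ GB   [S -> G B]
GB ⇒ jGB   [G -> j G]
jGB ⇒ jjGB   [G -> j G]
jjGB ⇒ jjjGB   [G -> j G]
jjjGB ⇒ jjjpjpB   [G -> p j p]
jjjpjpB ⇒ jjjpjpGx   [B -> G x]
jjjpjpGx ⇒ jjjpjppjpx   [G -> p j p]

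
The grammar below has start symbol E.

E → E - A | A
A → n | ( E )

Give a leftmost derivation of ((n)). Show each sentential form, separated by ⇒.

E ⇒ A ⇒ (E) ⇒ (A) ⇒ ((E)) ⇒ ((A)) ⇒ ((n))

E ⇒ A   [E → A]
A ⇒ (E)   [A → ( E )]
(E) ⇒ (A)   [E → A]
(A) ⇒ ((E))   [A → ( E )]
((E)) ⇒ ((A))   [E → A]
((A)) ⇒ ((n))   [A → n]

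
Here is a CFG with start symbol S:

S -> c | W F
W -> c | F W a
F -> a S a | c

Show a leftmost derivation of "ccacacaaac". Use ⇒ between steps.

S⇒WF⇒FWaF⇒cWaF⇒cFWaaF⇒ccWaaF⇒ccFWaaaF⇒ccaSaWaaaF⇒ccacaWaaaF⇒ccacacaaaF⇒ccacacaaac

S ⇒ WF   [S -> W F]
WF ⇒ FWaF   [W -> F W a]
FWaF ⇒ cWaF   [F -> c]
cWaF ⇒ cFWaaF   [W -> F W a]
cFWaaF ⇒ ccWaaF   [F -> c]
ccWaaF ⇒ ccFWaaaF   [W -> F W a]
ccFWaaaF ⇒ ccaSaWaaaF   [F -> a S a]
ccaSaWaaaF ⇒ ccacaWaaaF   [S -> c]
ccacaWaaaF ⇒ ccacacaaaF   [W -> c]
ccacacaaaF ⇒ ccacacaaac   [F -> c]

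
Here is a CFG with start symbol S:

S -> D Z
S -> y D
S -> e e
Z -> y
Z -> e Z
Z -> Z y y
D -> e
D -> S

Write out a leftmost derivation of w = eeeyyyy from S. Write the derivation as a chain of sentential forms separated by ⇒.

S ⇒ DZ   [S -> D Z]
DZ ⇒ SZ   [D -> S]
SZ ⇒ DZZ   [S -> D Z]
DZZ ⇒ eZZ   [D -> e]
eZZ ⇒ eeZZ   [Z -> e Z]
eeZZ ⇒ eeeZZ   [Z -> e Z]
eeeZZ ⇒ eeeZyyZ   [Z -> Z y y]
eeeZyyZ ⇒ eeeyyyZ   [Z -> y]
eeeyyyZ ⇒ eeeyyyy   [Z -> y]

S⇒DZ⇒SZ⇒DZZ⇒eZZ⇒eeZZ⇒eeeZZ⇒eeeZyyZ⇒eeeyyyZ⇒eeeyyyy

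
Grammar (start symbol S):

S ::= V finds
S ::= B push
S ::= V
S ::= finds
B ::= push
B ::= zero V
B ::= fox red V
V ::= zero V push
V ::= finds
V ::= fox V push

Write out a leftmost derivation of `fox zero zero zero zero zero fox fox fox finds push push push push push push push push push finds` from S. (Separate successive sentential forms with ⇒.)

S ⇒ V finds   [S ::= V finds]
V finds ⇒ fox V push finds   [V ::= fox V push]
fox V push finds ⇒ fox zero V push push finds   [V ::= zero V push]
fox zero V push push finds ⇒ fox zero zero V push push push finds   [V ::= zero V push]
fox zero zero V push push push finds ⇒ fox zero zero zero V push push push push finds   [V ::= zero V push]
fox zero zero zero V push push push push finds ⇒ fox zero zero zero zero V push push push push push finds   [V ::= zero V push]
fox zero zero zero zero V push push push push push finds ⇒ fox zero zero zero zero zero V push push push push push push finds   [V ::= zero V push]
fox zero zero zero zero zero V push push push push push push finds ⇒ fox zero zero zero zero zero fox V push push push push push push push finds   [V ::= fox V push]
fox zero zero zero zero zero fox V push push push push push push push finds ⇒ fox zero zero zero zero zero fox fox V push push push push push push push push finds   [V ::= fox V push]
fox zero zero zero zero zero fox fox V push push push push push push push push finds ⇒ fox zero zero zero zero zero fox fox fox V push push push push push push push push push finds   [V ::= fox V push]
fox zero zero zero zero zero fox fox fox V push push push push push push push push push finds ⇒ fox zero zero zero zero zero fox fox fox finds push push push push push push push push push finds   [V ::= finds]

S ⇒ V finds ⇒ fox V push finds ⇒ fox zero V push push finds ⇒ fox zero zero V push push push finds ⇒ fox zero zero zero V push push push push finds ⇒ fox zero zero zero zero V push push push push push finds ⇒ fox zero zero zero zero zero V push push push push push push finds ⇒ fox zero zero zero zero zero fox V push push push push push push push finds ⇒ fox zero zero zero zero zero fox fox V push push push push push push push push finds ⇒ fox zero zero zero zero zero fox fox fox V push push push push push push push push push finds ⇒ fox zero zero zero zero zero fox fox fox finds push push push push push push push push push finds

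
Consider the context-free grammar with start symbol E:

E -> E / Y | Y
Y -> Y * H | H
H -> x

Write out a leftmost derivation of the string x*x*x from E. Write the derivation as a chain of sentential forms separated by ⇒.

E ⇒ Y ⇒ Y*H ⇒ Y*H*H ⇒ H*H*H ⇒ x*H*H ⇒ x*x*H ⇒ x*x*x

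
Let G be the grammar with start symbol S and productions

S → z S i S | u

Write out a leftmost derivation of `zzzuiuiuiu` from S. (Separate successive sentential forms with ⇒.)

S ⇒ zSiS   [S → z S i S]
zSiS ⇒ zzSiSiS   [S → z S i S]
zzSiSiS ⇒ zzzSiSiSiS   [S → z S i S]
zzzSiSiSiS ⇒ zzzuiSiSiS   [S → u]
zzzuiSiSiS ⇒ zzzuiuiSiS   [S → u]
zzzuiuiSiS ⇒ zzzuiuiuiS   [S → u]
zzzuiuiuiS ⇒ zzzuiuiuiu   [S → u]

S ⇒ zSiS ⇒ zzSiSiS ⇒ zzzSiSiSiS ⇒ zzzuiSiSiS ⇒ zzzuiuiSiS ⇒ zzzuiuiuiS ⇒ zzzuiuiuiu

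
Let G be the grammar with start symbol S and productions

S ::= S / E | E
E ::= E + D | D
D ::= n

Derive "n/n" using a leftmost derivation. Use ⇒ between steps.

S ⇒ S/E ⇒ E/E ⇒ D/E ⇒ n/E ⇒ n/D ⇒ n/n

S ⇒ S/E   [S ::= S / E]
S/E ⇒ E/E   [S ::= E]
E/E ⇒ D/E   [E ::= D]
D/E ⇒ n/E   [D ::= n]
n/E ⇒ n/D   [E ::= D]
n/D ⇒ n/n   [D ::= n]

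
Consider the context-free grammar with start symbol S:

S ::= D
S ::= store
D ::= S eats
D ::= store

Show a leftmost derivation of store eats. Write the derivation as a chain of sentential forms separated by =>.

S => D   [S ::= D]
D => S eats   [D ::= S eats]
S eats => D eats   [S ::= D]
D eats => store eats   [D ::= store]

S => D => S eats => D eats => store eats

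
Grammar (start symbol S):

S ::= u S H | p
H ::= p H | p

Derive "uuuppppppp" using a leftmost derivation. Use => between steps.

S => uSH => uuSHH => uuuSHHH => uuupHHH => uuuppHHH => uuupppHHH => uuuppppHH => uuupppppHH => uuuppppppH => uuuppppppp

S => uSH   [S ::= u S H]
uSH => uuSHH   [S ::= u S H]
uuSHH => uuuSHHH   [S ::= u S H]
uuuSHHH => uuupHHH   [S ::= p]
uuupHHH => uuuppHHH   [H ::= p H]
uuuppHHH => uuupppHHH   [H ::= p H]
uuupppHHH => uuuppppHH   [H ::= p]
uuuppppHH => uuupppppHH   [H ::= p H]
uuupppppHH => uuuppppppH   [H ::= p]
uuuppppppH => uuuppppppp   [H ::= p]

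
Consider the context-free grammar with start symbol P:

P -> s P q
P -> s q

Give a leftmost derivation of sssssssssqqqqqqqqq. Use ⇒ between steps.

P ⇒ sPq   [P -> s P q]
sPq ⇒ ssPqq   [P -> s P q]
ssPqq ⇒ sssPqqq   [P -> s P q]
sssPqqq ⇒ ssssPqqqq   [P -> s P q]
ssssPqqqq ⇒ sssssPqqqqq   [P -> s P q]
sssssPqqqqq ⇒ ssssssPqqqqqq   [P -> s P q]
ssssssPqqqqqq ⇒ sssssssPqqqqqqq   [P -> s P q]
sssssssPqqqqqqq ⇒ ssssssssPqqqqqqqq   [P -> s P q]
ssssssssPqqqqqqqq ⇒ sssssssssqqqqqqqqq   [P -> s q]

P⇒sPq⇒ssPqq⇒sssPqqq⇒ssssPqqqq⇒sssssPqqqqq⇒ssssssPqqqqqq⇒sssssssPqqqqqqq⇒ssssssssPqqqqqqqq⇒sssssssssqqqqqqqqq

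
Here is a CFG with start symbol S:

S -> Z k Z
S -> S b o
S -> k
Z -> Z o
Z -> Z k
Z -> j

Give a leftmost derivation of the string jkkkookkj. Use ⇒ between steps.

S ⇒ ZkZ   [S -> Z k Z]
ZkZ ⇒ ZkkZ   [Z -> Z k]
ZkkZ ⇒ ZokkZ   [Z -> Z o]
ZokkZ ⇒ ZookkZ   [Z -> Z o]
ZookkZ ⇒ ZkookkZ   [Z -> Z k]
ZkookkZ ⇒ ZkkookkZ   [Z -> Z k]
ZkkookkZ ⇒ ZkkkookkZ   [Z -> Z k]
ZkkkookkZ ⇒ jkkkookkZ   [Z -> j]
jkkkookkZ ⇒ jkkkookkj   [Z -> j]

S ⇒ ZkZ ⇒ ZkkZ ⇒ ZokkZ ⇒ ZookkZ ⇒ ZkookkZ ⇒ ZkkookkZ ⇒ ZkkkookkZ ⇒ jkkkookkZ ⇒ jkkkookkj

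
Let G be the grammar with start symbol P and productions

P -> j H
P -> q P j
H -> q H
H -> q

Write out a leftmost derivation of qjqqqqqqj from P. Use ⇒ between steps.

P ⇒ qPj ⇒ qjHj ⇒ qjqHj ⇒ qjqqHj ⇒ qjqqqHj ⇒ qjqqqqHj ⇒ qjqqqqqHj ⇒ qjqqqqqqj

P ⇒ qPj   [P -> q P j]
qPj ⇒ qjHj   [P -> j H]
qjHj ⇒ qjqHj   [H -> q H]
qjqHj ⇒ qjqqHj   [H -> q H]
qjqqHj ⇒ qjqqqHj   [H -> q H]
qjqqqHj ⇒ qjqqqqHj   [H -> q H]
qjqqqqHj ⇒ qjqqqqqHj   [H -> q H]
qjqqqqqHj ⇒ qjqqqqqqj   [H -> q]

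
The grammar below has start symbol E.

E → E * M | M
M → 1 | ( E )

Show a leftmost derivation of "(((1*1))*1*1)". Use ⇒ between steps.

E ⇒ M ⇒ (E) ⇒ (E*M) ⇒ (E*M*M) ⇒ (M*M*M) ⇒ ((E)*M*M) ⇒ ((M)*M*M) ⇒ (((E))*M*M) ⇒ (((E*M))*M*M) ⇒ (((M*M))*M*M) ⇒ (((1*M))*M*M) ⇒ (((1*1))*M*M) ⇒ (((1*1))*1*M) ⇒ (((1*1))*1*1)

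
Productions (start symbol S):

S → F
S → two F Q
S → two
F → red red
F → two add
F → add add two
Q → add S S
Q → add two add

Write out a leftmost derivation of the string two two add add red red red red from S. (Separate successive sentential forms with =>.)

S => two F Q => two two add Q => two two add add S S => two two add add F S => two two add add red red S => two two add add red red F => two two add add red red red red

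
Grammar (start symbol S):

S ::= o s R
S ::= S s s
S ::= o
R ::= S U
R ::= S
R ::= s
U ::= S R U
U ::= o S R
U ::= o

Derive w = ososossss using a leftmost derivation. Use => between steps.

S => Sss => Sssss => osRssss => osSssss => ososRssss => ososSssss => ososossss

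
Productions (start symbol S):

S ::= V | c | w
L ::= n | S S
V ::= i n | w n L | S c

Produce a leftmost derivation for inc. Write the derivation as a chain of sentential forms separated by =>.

S => V   [S ::= V]
V => Sc   [V ::= S c]
Sc => Vc   [S ::= V]
Vc => inc   [V ::= i n]

S=>V=>Sc=>Vc=>inc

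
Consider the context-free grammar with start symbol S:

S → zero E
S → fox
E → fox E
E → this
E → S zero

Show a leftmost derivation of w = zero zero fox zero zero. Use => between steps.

S => zero E => zero S zero => zero zero E zero => zero zero S zero zero => zero zero fox zero zero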